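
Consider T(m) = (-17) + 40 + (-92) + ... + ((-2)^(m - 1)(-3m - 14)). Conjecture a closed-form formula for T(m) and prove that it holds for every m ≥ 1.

T(m) = (-2)^m(m + 5) - 5

We claim T(m) = (-2)^m(m + 5) - 5 for all m ≥ 1.
Base step (m = 1): T(1) = -17, and the closed form gives -17. They agree.
Inductive step: suppose the statement holds for some i ≥ 1, so T(i) = (-2)^i(i + 5) - 5.
Then T(i+1) = T(i) + ((-2)^i(-3i - 17)) = ((-2)^i(i + 5) - 5) + ((-2)^i(-3i - 17)).
Simplifying, T(i+1) = -2(-2)^i·i - 12(-2)^i - 5 = (-2)^(i+1)((i+1) + 5) - 5,
which is the closed form with m = i+1.
This completes the induction.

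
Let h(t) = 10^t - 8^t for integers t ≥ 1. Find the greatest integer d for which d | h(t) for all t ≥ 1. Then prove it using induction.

Computing the first values: h(1) = 2 and h(2) = 36; gcd(2, 36) = 2, so d ≤ 2.
We prove 2 | 10^t - 8^t for all t ≥ 1 by induction on t.
Base case (t = 1): h(1) = 2 = 2·(1), so 2 | h(1).
Suppose the result is true for t = r, i.e. 2 | h(r). Then
10^{r+1} − 8^{r+1} = 10·10^r − 8·8^r = 10·(10^r − 8^r) + (2)·8^r. The first term is divisible by 2 by the inductive hypothesis, and the second term (2)·8^r is divisible by 2 since 2 | 2. Hence 2 | h(r+1).
This completes the induction.
Therefore the largest such d is 2.

d = 2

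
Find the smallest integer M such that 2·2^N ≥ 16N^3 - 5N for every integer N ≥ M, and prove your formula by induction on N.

At N = 14: 32768 < 43834, so the inequality fails and M ≥ 15. We prove 2·2^N ≥ 16N^3 - 5N for all N ≥ 15.
Base case (N = 15): 2·2^N = 65536 and 16N^3 - 5N = 53925, so 65536 ≥ 53925.
For the inductive step, assume it holds for an arbitrary r ≥ 15, so 2·2^r ≥ 16r^3 - 5r.
Then 2·2^(r + 1) = 2·(2·2^r) ≥ 2·(16r^3 - 5r).
Also, for r ≥ 15 we have 2·(16r^3 - 5r) ≥ 16(r+1)^3 - 5(r+1), since 2·(16r^3 - 5r) − (16(r+1)^3 - 5(r+1)) = 16r^3 - 48r^2 - 53r - 11, which is nonnegative for all r ≥ 15.
Combining, 2·2^(r + 1) ≥ 16(r+1)^3 - 5(r+1).
Hence, by induction on N, the claim holds for every N ≥ 15.
Hence the smallest such M is 15.

M = 15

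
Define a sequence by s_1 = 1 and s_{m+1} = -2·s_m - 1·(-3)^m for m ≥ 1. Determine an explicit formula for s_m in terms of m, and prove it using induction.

Computing the first terms: s_1 = 1, s_2 = 1, s_3 = -11. This suggests s_m = (-2)^(m + 1) + (-3)^m.
Base step (m = 1): the formula gives 1 = 1 = s_1.
Suppose the result is true for m = k, so s_k = (-2)^(k + 1) + (-3)^k.
Then s_{k+1} = -2·s_k - 1·(-3)^k = -2·((-2)^(k + 1) + (-3)^k) - 1·(-3)^k = (-2)^(k + 2) + (-3)^(k + 1) = (-2)^((k+1) + 1) + (-3)^(k+1),
which is the claimed formula at m = k+1.
By induction, the statement is established for all m ≥ 1.

s_m = (-2)^(m + 1) + (-3)^m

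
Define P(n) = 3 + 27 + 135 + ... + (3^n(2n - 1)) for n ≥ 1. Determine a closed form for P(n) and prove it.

P(n) = 3·3^n(n - 1) + 3

We claim P(n) = 3·3^n(n - 1) + 3 for all n ≥ 1.
Base case (n = 1): P(1) = 3, and the closed form gives 3. They agree.
For the inductive step, assume it holds for an arbitrary j ≥ 1, so P(j) = 3·3^j(j - 1) + 3.
Then P(j+1) = P(j) + (3^(j + 1)(2j + 1)) = (3·3^j(j - 1) + 3) + (3^(j + 1)(2j + 1)).
Simplifying, P(j+1) = 9·3^j·j + 3 = 3·3^(j+1)((j+1) - 1) + 3,
which is the closed form with n = j+1.
This completes the induction.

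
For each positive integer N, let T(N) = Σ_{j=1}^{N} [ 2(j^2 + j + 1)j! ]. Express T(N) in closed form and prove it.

T(N) = (2N + 2)(N + 1)! - 2

We claim T(N) = (2N + 2)(N + 1)! - 2 for all N ≥ 1.
For the base case N = 1: T(1) = 6, and the closed form gives 6. They agree.
Inductive step: suppose the statement holds for some j ≥ 1, so T(j) = (2j + 2)(j + 1)! - 2.
Then T(j+1) = T(j) + (2(j^2 + 3j + 3)(j + 1)!) = ((2j + 2)(j + 1)! - 2) + (2(j^2 + 3j + 3)(j + 1)!).
Simplifying, T(j+1) = (2(j+1) + 2)((j+1) + 1)! - 2,
which is the closed form with N = j+1.
By induction, the statement is established for all N ≥ 1.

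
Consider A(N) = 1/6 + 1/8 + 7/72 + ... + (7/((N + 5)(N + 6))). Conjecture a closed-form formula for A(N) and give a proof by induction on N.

A(N) = 7N/(6(N + 6))

We claim A(N) = 7N/(6(N + 6)) for all N ≥ 1.
When N = 1: A(1) = 1/6, and the closed form gives 1/6. They agree.
Inductive step: assume the claim holds for N = r, so A(r) = 7r/(6(r + 6)).
Then A(r+1) = A(r) + (7/((r + 6)(r + 7))) = (7r/(6(r + 6))) + (7/((r + 6)(r + 7))).
Simplifying, A(r+1) = 7(r + 1)/(6(r + 7)) = 7(r+1)/(6((r+1) + 6)),
which is the closed form with N = r+1.
This completes the induction.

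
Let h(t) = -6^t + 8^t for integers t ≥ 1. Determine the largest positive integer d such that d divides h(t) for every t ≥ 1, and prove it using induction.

d = 2

Computing the first values: h(1) = 2 and h(2) = 28; gcd(2, 28) = 2, so d ≤ 2.
We prove 2 | -6^t + 8^t for all t ≥ 1 by induction on t.
When t = 1: h(1) = 2 = 2·(1), so 2 | h(1).
Inductive step: suppose the statement holds for some m ≥ 1, i.e. 2 | h(m). Then
8^{m+1} − 6^{m+1} = 8·8^m − 6·6^m = 8·(8^m − 6^m) + (2)·6^m. The first term is divisible by 2 by the inductive hypothesis, and the second term (2)·6^m is divisible by 2 since 2 | 2. Hence 2 | h(m+1).
Hence, by induction on t, the claim holds for every t ≥ 1.
Therefore the largest such d is 2.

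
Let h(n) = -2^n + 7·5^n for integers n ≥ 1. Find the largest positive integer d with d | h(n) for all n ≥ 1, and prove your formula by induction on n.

Computing the first values: h(1) = 33 and h(2) = 171; gcd(33, 171) = 3, so d ≤ 3.
We prove 3 | -2^n + 7·5^n for all n ≥ 1 by induction on n.
Base case (n = 1): h(1) = 33 = 3·(11), so 3 | h(1).
Inductive step: suppose the statement holds for some r ≥ 1, i.e. 3 | h(r). Then
h(r+1) − 5·h(r) = (-2^(r+1) + 7·5^(r+1)) − 5·(-2^r + 7·5^r) = (-1)·2^r·(2 − 5) = (3)·2^r. Since 3 | h(r) by the inductive hypothesis, 3 | 5·h(r); and 3 | 3 since 3 = 3·1. Therefore 3 | h(r+1).
This completes the induction.
Therefore the largest such d is 3.

d = 3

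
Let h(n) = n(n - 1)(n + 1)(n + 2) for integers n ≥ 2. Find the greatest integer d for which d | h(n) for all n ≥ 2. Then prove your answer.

d = 24

Computing the first values: h(2) = 24 and h(3) = 120; gcd(24, 120) = 24, so d ≤ 24.
We prove 24 | n(n - 1)(n + 1)(n + 2) for all n ≥ 2 by induction on n.
When n = 2: h(2) = 24 = 24·(1), so 24 | h(2).
Inductive step: assume the claim holds for n = m, i.e. 24 | h(m). Then
h(m+1) − h(m) = m·(m+1)·(m+2)·(m+3) − (m-1)·m·(m+1)·(m+2) = m·(m+1)·(m+2)·[(m+3) − (m-1)] = 4·m·(m+1)·(m+2). The product of 3 consecutive integers is divisible by (3)! = 6, so h(m+1) − h(m) is divisible by 4·6 = 24. By the inductive hypothesis 24 | h(m), hence 24 | h(m+1).
Hence, by induction on n, the claim holds for every n ≥ 2.
Therefore the largest such d is 24.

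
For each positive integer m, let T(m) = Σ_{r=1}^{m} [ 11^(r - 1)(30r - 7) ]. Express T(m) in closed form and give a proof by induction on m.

T(m) = 11^m(3m - 1) + 1

We claim T(m) = 11^m(3m - 1) + 1 for all m ≥ 1.
Base step (m = 1): T(1) = 23, and the closed form gives 23. They agree.
Suppose the result is true for m = r, so T(r) = 11^r(3r - 1) + 1.
Then T(r+1) = T(r) + (11^r(30r + 23)) = (11^r(3r - 1) + 1) + (11^r(30r + 23)).
Simplifying, T(r+1) = 33·11^r·r + 22·11^r + 1 = 11^(r+1)(3(r+1) - 1) + 1,
which is the closed form with m = r+1.
Hence, by induction on m, the claim holds for every m ≥ 1.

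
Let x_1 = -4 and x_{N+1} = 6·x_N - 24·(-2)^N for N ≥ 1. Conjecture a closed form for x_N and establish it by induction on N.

x_N = 3(-2)^N + 2·6^(N - 1)

Computing the first terms: x_1 = -4, x_2 = 24, x_3 = 48. This suggests x_N = 3(-2)^N + 2·6^(N - 1).
Base step (N = 1): the formula gives -4 = -4 = x_1.
Inductive step: suppose the statement holds for some j ≥ 1, so x_j = 3(-2)^j + 2·6^(j - 1).
Then x_{j+1} = 6·x_j - 24·(-2)^j = 6·(3(-2)^j + 2·6^(j - 1)) - 24·(-2)^j = 3(-2)^(j + 1) + 2·6^j = 3(-2)^(j+1) + 2·6^((j+1) - 1),
which is the claimed formula at N = j+1.
By induction, the statement is established for all N ≥ 1.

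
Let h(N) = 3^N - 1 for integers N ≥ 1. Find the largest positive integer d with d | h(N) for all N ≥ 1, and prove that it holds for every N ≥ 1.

d = 2

Computing the first values: h(1) = 2 and h(2) = 8; gcd(2, 8) = 2, so d ≤ 2.
We prove 2 | 3^N - 1 for all N ≥ 1 by induction on N.
Base step (N = 1): h(1) = 2 = 2·(1), so 2 | h(1).
Inductive step: assume the claim holds for N = i, i.e. 2 | h(i). Then
3^{i+1} − 1^{i+1} = 3·3^i − 1·1^i = 3·(3^i − 1^i) + (2)·1^i. The first term is divisible by 2 by the inductive hypothesis, and the second term (2)·1^i is divisible by 2 since 2 | 2. Hence 2 | h(i+1).
This completes the induction.
Therefore the largest such d is 2.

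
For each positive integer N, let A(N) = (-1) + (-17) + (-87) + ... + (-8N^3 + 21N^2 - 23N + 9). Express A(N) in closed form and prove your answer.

We claim A(N) = -N(2N - 1)(N^2 - N + 1) for all N ≥ 1.
Base step (N = 1): A(1) = -1, and the closed form gives -1. They agree.
Suppose the result is true for N = r, so A(r) = r(-2r^3 + 3r^2 - 3r + 1).
Then A(r+1) = A(r) + (-8r^3 - 3r^2 - 5r - 1) = (r(-2r^3 + 3r^2 - 3r + 1)) + (-8r^3 - 3r^2 - 5r - 1).
Simplifying, A(r+1) = -(r + 1)(2r + 1)(r^2 + r + 1) = -(r+1)(2(r+1) - 1)((r+1)^2 - (r+1) + 1),
which is the closed form with N = r+1.
Hence, by induction on N, the claim holds for every N ≥ 1.

A(N) = -N(2N - 1)(N^2 - N + 1)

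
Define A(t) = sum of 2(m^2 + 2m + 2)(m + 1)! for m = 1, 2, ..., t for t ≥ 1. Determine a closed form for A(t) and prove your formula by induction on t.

We claim A(t) = (2t + 2)(t + 2)! - 4 for all t ≥ 1.
When t = 1: A(1) = 20, and the closed form gives 20. They agree.
Inductive step: assume the claim holds for t = m, so A(m) = (2m + 2)(m + 2)! - 4.
Then A(m+1) = A(m) + (2(m^2 + 4m + 5)(m + 2)!) = ((2m + 2)(m + 2)! - 4) + (2(m^2 + 4m + 5)(m + 2)!).
Simplifying, A(m+1) = (2(m+1) + 2)((m+1) + 2)! - 4,
which is the closed form with t = m+1.
By induction, the statement is established for all t ≥ 1.

A(t) = (2t + 2)(t + 2)! - 4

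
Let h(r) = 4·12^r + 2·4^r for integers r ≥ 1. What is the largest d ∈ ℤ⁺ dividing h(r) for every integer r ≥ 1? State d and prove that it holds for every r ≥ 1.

d = 8

Computing the first values: h(1) = 56 and h(2) = 608; gcd(56, 608) = 8, so d ≤ 8.
We prove 8 | 4·12^r + 2·4^r for all r ≥ 1 by induction on r.
When r = 1: h(1) = 56 = 8·(7), so 8 | h(1).
For the inductive step, assume it holds for an arbitrary m ≥ 1, i.e. 8 | h(m). Then
h(m+1) − 12·h(m) = (4·12^(m+1) + 2·4^(m+1)) − 12·(4·12^m + 2·4^m) = (2)·4^m·(4 − 12) = (-16)·4^m. Since 8 | h(m) by the inductive hypothesis, 8 | 12·h(m); and 8 | -16 since -16 = 8·-2. Therefore 8 | h(m+1).
Hence, by induction on r, the claim holds for every r ≥ 1.
Therefore the largest such d is 8.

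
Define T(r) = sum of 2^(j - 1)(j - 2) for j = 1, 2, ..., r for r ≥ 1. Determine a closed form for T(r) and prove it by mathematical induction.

We claim T(r) = 2^r(r - 3) + 3 for all r ≥ 1.
Base case (r = 1): T(1) = -1, and the closed form gives -1. They agree.
Inductive step: assume the claim holds for r = j, so T(j) = 2^j(j - 3) + 3.
Then T(j+1) = T(j) + (2^j(j - 1)) = (2^j(j - 3) + 3) + (2^j(j - 1)).
Simplifying, T(j+1) = 2^(j + 1)j - 2^(j + 2) + 3 = 2^(j+1)((j+1) - 3) + 3,
which is the closed form with r = j+1.
By induction, the statement is established for all r ≥ 1.

T(r) = 2^r(r - 3) + 3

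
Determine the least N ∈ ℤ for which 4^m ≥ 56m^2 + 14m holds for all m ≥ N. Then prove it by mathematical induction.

At m = 5: 1024 < 1470, so the inequality fails and N ≥ 6. We prove 4^m ≥ 56m^2 + 14m for all m ≥ 6.
When m = 6: 4^m = 4096 and 56m^2 + 14m = 2100, so 4096 ≥ 2100.
Inductive step: assume the claim holds for m = j, so 4^j ≥ 56j^2 + 14j.
Then 4^(j + 1) = 4·(4^j) ≥ 4·(56j^2 + 14j).
Also, for j ≥ 6 we have 4·(56j^2 + 14j) ≥ 56(j+1)^2 + 14(j+1), since 4·(56j^2 + 14j) − (56(j+1)^2 + 14(j+1)) = 168j^2 - 70j - 70, which is nonnegative for all j ≥ 6.
Combining, 4^(j + 1) ≥ 56(j+1)^2 + 14(j+1).
By induction, the statement is established for all m ≥ 6.
Hence the smallest such N is 6.

N = 6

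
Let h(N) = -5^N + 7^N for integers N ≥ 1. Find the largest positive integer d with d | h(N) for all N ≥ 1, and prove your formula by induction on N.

d = 2

Computing the first values: h(1) = 2 and h(2) = 24; gcd(2, 24) = 2, so d ≤ 2.
We prove 2 | -5^N + 7^N for all N ≥ 1 by induction on N.
When N = 1: h(1) = 2 = 2·(1), so 2 | h(1).
Inductive step: assume the claim holds for N = k, i.e. 2 | h(k). Then
7^{k+1} − 5^{k+1} = 7·7^k − 5·5^k = 7·(7^k − 5^k) + (2)·5^k. The first term is divisible by 2 by the inductive hypothesis, and the second term (2)·5^k is divisible by 2 since 2 | 2. Hence 2 | h(k+1).
By the principle of mathematical induction, the result holds for all N ≥ 1.
Therefore the largest such d is 2.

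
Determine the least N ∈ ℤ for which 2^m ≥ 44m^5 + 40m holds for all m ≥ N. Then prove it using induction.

N = 30

At m = 29: 536870912 < 902491716, so the inequality fails and N ≥ 30. We prove 2^m ≥ 44m^5 + 40m for all m ≥ 30.
For the base case m = 30: 2^m = 1073741824 and 44m^5 + 40m = 1069201200, so 1073741824 ≥ 1069201200.
Inductive step: suppose the statement holds for some j ≥ 30, so 2^j ≥ 44j^5 + 40j.
Then 2^(j + 1) = 2·(2^j) ≥ 2·(44j^5 + 40j).
Also, for j ≥ 30 we have 2·(44j^5 + 40j) ≥ 44(j+1)^5 + 40(j+1), since 2·(44j^5 + 40j) − (44(j+1)^5 + 40(j+1)) = 44j^5 - 220j^4 - 440j^3 - 440j^2 - 180j - 84, which is nonnegative for all j ≥ 30.
Combining, 2^(j + 1) ≥ 44(j+1)^5 + 40(j+1).
By the principle of mathematical induction, the result holds for all m ≥ 30.
Hence the smallest such N is 30.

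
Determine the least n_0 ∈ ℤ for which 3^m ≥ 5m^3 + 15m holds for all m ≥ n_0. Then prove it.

n_0 = 7

At m = 6: 729 < 1170, so the inequality fails and n_0 ≥ 7. We prove 3^m ≥ 5m^3 + 15m for all m ≥ 7.
When m = 7: 3^m = 2187 and 5m^3 + 15m = 1820, so 2187 ≥ 1820.
Inductive step: suppose the statement holds for some j ≥ 7, so 3^j ≥ 5j^3 + 15j.
Then 3^(j + 1) = 3·(3^j) ≥ 3·(5j^3 + 15j).
Also, for j ≥ 7 we have 3·(5j^3 + 15j) ≥ 5(j+1)^3 + 15(j+1), since 3·(5j^3 + 15j) − (5(j+1)^3 + 15(j+1)) = 10j^3 - 15j^2 + 15j - 20, which is nonnegative for all j ≥ 7.
Combining, 3^(j + 1) ≥ 5(j+1)^3 + 15(j+1).
This completes the induction.
Hence the smallest such n_0 is 7.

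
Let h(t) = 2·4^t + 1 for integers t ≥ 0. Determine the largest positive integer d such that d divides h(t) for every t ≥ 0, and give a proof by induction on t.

Computing the first values: h(0) = 3 and h(1) = 9; gcd(3, 9) = 3, so d ≤ 3.
We prove 3 | 2·4^t + 1 for all t ≥ 0 by induction on t.
Base step (t = 0): h(0) = 3 = 3·(1), so 3 | h(0).
Inductive step: assume the claim holds for t = m, i.e. 3 | h(m). Then
h(m+1) = 2·4^(m+1) + 1 = 4·(2·4^m + 1) - 3 = 4·h(m) - 3. The first term is divisible by 3 by the inductive hypothesis, and -3 is divisible by 3. Hence 3 | h(m+1).
This completes the induction.
Therefore the largest such d is 3.

d = 3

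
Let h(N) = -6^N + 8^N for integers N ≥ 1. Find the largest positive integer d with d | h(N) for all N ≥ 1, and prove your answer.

d = 2

Computing the first values: h(1) = 2 and h(2) = 28; gcd(2, 28) = 2, so d ≤ 2.
We prove 2 | -6^N + 8^N for all N ≥ 1 by induction on N.
When N = 1: h(1) = 2 = 2·(1), so 2 | h(1).
For the inductive step, assume it holds for an arbitrary m ≥ 1, i.e. 2 | h(m). Then
8^{m+1} − 6^{m+1} = 8·8^m − 6·6^m = 8·(8^m − 6^m) + (2)·6^m. The first term is divisible by 2 by the inductive hypothesis, and the second term (2)·6^m is divisible by 2 since 2 | 2. Hence 2 | h(m+1).
By induction, the statement is established for all N ≥ 1.
Therefore the largest such d is 2.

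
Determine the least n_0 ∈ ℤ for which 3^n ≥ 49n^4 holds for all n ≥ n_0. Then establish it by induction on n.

n_0 = 13

At n = 12: 531441 < 1016064, so the inequality fails and n_0 ≥ 13. We prove 3^n ≥ 49n^4 for all n ≥ 13.
Base step (n = 13): 3^n = 1594323 and 49n^4 = 1399489, so 1594323 ≥ 1399489.
Suppose the result is true for n = m, so 3^m ≥ 49m^4.
Then 3^(m + 1) = 3·(3^m) ≥ 3·(49m^4).
Also, for m ≥ 13 we have 3·(49m^4) ≥ 49(m+1)^4, since 3 ≥ (1 + 1/m)^4 for all m ≥ 13.
Combining, 3^(m + 1) ≥ 49(m+1)^4.
This completes the induction.
Hence the smallest such n_0 is 13.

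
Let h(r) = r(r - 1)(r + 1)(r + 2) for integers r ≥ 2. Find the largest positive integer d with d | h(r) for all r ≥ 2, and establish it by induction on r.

d = 24

Computing the first values: h(2) = 24 and h(3) = 120; gcd(24, 120) = 24, so d ≤ 24.
We prove 24 | r(r - 1)(r + 1)(r + 2) for all r ≥ 2 by induction on r.
Base case (r = 2): h(2) = 24 = 24·(1), so 24 | h(2).
Inductive step: suppose the statement holds for some k ≥ 2, i.e. 24 | h(k). Then
h(k+1) − h(k) = k·(k+1)·(k+2)·(k+3) − (k-1)·k·(k+1)·(k+2) = k·(k+1)·(k+2)·[(k+3) − (k-1)] = 4·k·(k+1)·(k+2). The product of 3 consecutive integers is divisible by (3)! = 6, so h(k+1) − h(k) is divisible by 4·6 = 24. By the inductive hypothesis 24 | h(k), hence 24 | h(k+1).
Hence, by induction on r, the claim holds for every r ≥ 2.
Therefore the largest such d is 24.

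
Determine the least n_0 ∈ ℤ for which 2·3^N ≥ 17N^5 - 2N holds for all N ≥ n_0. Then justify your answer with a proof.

At N = 13: 3188646 < 6311955, so the inequality fails and n_0 ≥ 14. We prove 2·3^N ≥ 17N^5 - 2N for all N ≥ 14.
For the base case N = 14: 2·3^N = 9565938 and 17N^5 - 2N = 9142980, so 9565938 ≥ 9142980.
Suppose the result is true for N = i, so 2·3^i ≥ 17i^5 - 2i.
Then 2·3^(i + 1) = 3·(2·3^i) ≥ 3·(17i^5 - 2i).
Also, for i ≥ 14 we have 3·(17i^5 - 2i) ≥ 17(i+1)^5 - 2(i+1), since 3·(17i^5 - 2i) − (17(i+1)^5 - 2(i+1)) = 34i^5 - 85i^4 - 170i^3 - 170i^2 - 89i - 15, which is nonnegative for all i ≥ 14.
Combining, 2·3^(i + 1) ≥ 17(i+1)^5 - 2(i+1).
Hence, by induction on N, the claim holds for every N ≥ 14.
Hence the smallest such n_0 is 14.

n_0 = 14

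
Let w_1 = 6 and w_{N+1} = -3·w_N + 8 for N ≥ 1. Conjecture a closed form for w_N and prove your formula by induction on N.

w_N = 4(-3)^(N - 1) + 2

Computing the first terms: w_1 = 6, w_2 = -10, w_3 = 38. This suggests w_N = 4(-3)^(N - 1) + 2.
Base case (N = 1): the formula gives 6 = 6 = w_1.
Suppose the result is true for N = r, so w_r = 4(-3)^(r - 1) + 2.
Then w_{r+1} = -3·w_r + 8 = -3·(4(-3)^(r - 1) + 2) + 8 = 4(-3)^r + 2 = 4(-3)^((r+1) - 1) + 2,
which is the claimed formula at N = r+1.
By induction, the statement is established for all N ≥ 1.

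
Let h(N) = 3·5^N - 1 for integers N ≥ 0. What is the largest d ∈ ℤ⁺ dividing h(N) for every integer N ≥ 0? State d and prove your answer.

Computing the first values: h(0) = 2 and h(1) = 14; gcd(2, 14) = 2, so d ≤ 2.
We prove 2 | 3·5^N - 1 for all N ≥ 0 by induction on N.
Base case (N = 0): h(0) = 2 = 2·(1), so 2 | h(0).
Inductive step: suppose the statement holds for some m ≥ 0, i.e. 2 | h(m). Then
h(m+1) = 3·5^(m+1) - 1 = 5·(3·5^m - 1) + 4 = 5·h(m) + 4. The first term is divisible by 2 by the inductive hypothesis, and 4 is divisible by 2. Hence 2 | h(m+1).
By the principle of mathematical induction, the result holds for all N ≥ 0.
Therefore the largest such d is 2.

d = 2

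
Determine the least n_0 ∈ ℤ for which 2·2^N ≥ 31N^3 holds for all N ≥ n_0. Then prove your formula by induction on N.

n_0 = 16

At N = 15: 65536 < 104625, so the inequality fails and n_0 ≥ 16. We prove 2·2^N ≥ 31N^3 for all N ≥ 16.
Base step (N = 16): 2·2^N = 131072 and 31N^3 = 126976, so 131072 ≥ 126976.
Inductive step: assume the claim holds for N = k, so 2·2^k ≥ 31k^3.
Then 2·2^(k + 1) = 2·(2·2^k) ≥ 2·(31k^3).
Also, for k ≥ 16 we have 2·(31k^3) ≥ 31(k+1)^3, since 2 ≥ (1 + 1/k)^3 for all k ≥ 16.
Combining, 2·2^(k + 1) ≥ 31(k+1)^3.
This completes the induction.
Hence the smallest such n_0 is 16.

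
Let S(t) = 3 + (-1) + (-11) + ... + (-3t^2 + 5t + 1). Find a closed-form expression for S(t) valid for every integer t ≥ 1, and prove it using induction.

We claim S(t) = -t(t^2 - t - 3) for all t ≥ 1.
When t = 1: S(1) = 3, and the closed form gives 3. They agree.
For the inductive step, assume it holds for an arbitrary k ≥ 1, so S(k) = k(-k^2 + k + 3).
Then S(k+1) = S(k) + (-3k^2 - k + 3) = (k(-k^2 + k + 3)) + (-3k^2 - k + 3).
Simplifying, S(k+1) = -(k + 1)(k^2 + k - 3) = -(k+1)((k+1)^2 - (k+1) - 3),
which is the closed form with t = k+1.
Hence, by induction on t, the claim holds for every t ≥ 1.

S(t) = -t(t^2 - t - 3)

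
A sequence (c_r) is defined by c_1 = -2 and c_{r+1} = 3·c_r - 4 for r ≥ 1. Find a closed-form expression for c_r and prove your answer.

Computing the first terms: c_1 = -2, c_2 = -10, c_3 = -34. This suggests c_r = -4·3^(r - 1) + 2.
When r = 1: the formula gives -2 = -2 = c_1.
Inductive step: assume the claim holds for r = j, so c_j = -4·3^(j - 1) + 2.
Then c_{j+1} = 3·c_j - 4 = 3·(-4·3^(j - 1) + 2) - 4 = -4·3^j + 2 = -4·3^((j+1) - 1) + 2,
which is the claimed formula at r = j+1.
By induction, the statement is established for all r ≥ 1.

c_r = -4·3^(r - 1) + 2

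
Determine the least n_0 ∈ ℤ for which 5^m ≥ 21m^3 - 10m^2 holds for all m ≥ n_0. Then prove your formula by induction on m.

At m = 4: 625 < 1184, so the inequality fails and n_0 ≥ 5. We prove 5^m ≥ 21m^3 - 10m^2 for all m ≥ 5.
For the base case m = 5: 5^m = 3125 and 21m^3 - 10m^2 = 2375, so 3125 ≥ 2375.
For the inductive step, assume it holds for an arbitrary i ≥ 5, so 5^i ≥ 21i^3 - 10i^2.
Then 5^(i + 1) = 5·(5^i) ≥ 5·(21i^3 - 10i^2).
Also, for i ≥ 5 we have 5·(21i^3 - 10i^2) ≥ 21(i+1)^3 - 10(i+1)^2, since 5·(21i^3 - 10i^2) − (21(i+1)^3 - 10(i+1)^2) = 84i^3 - 103i^2 - 43i - 11, which is nonnegative for all i ≥ 5.
Combining, 5^(i + 1) ≥ 21(i+1)^3 - 10(i+1)^2.
This completes the induction.
Hence the smallest such n_0 is 5.

n_0 = 5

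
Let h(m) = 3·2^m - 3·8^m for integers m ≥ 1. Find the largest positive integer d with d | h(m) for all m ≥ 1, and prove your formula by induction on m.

Computing the first values: h(1) = -18 and h(2) = -180; gcd(-18, -180) = 18, so d ≤ 18.
We prove 18 | 3·2^m - 3·8^m for all m ≥ 1 by induction on m.
When m = 1: h(1) = -18 = 18·(-1), so 18 | h(1).
Suppose the result is true for m = r, i.e. 18 | h(r). Then
h(r+1) − 8·h(r) = (3·2^(r+1) - 3·8^(r+1)) − 8·(3·2^r - 3·8^r) = (3)·2^r·(2 − 8) = (-18)·2^r. Since 18 | h(r) by the inductive hypothesis, 18 | 8·h(r); and 18 | -18 since -18 = 18·-1. Therefore 18 | h(r+1).
This completes the induction.
Therefore the largest such d is 18.

d = 18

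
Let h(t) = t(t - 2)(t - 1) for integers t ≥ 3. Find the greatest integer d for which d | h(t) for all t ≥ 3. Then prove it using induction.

d = 6

Computing the first values: h(3) = 6 and h(4) = 24; gcd(6, 24) = 6, so d ≤ 6.
We prove 6 | t(t - 2)(t - 1) for all t ≥ 3 by induction on t.
When t = 3: h(3) = 6 = 6·(1), so 6 | h(3).
Inductive step: assume the claim holds for t = i, i.e. 6 | h(i). Then
h(i+1) − h(i) = (i-1)·i·(i+1) − (i-2)·(i-1)·i = (i-1)·i·[(i+1) − (i-2)] = 3·(i-1)·i. The product of 2 consecutive integers is divisible by (2)! = 2, so h(i+1) − h(i) is divisible by 3·2 = 6. By the inductive hypothesis 6 | h(i), hence 6 | h(i+1).
By the principle of mathematical induction, the result holds for all t ≥ 3.
Therefore the largest such d is 6.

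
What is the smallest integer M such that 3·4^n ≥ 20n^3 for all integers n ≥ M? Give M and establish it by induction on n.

M = 5

At n = 4: 768 < 1280, so the inequality fails and M ≥ 5. We prove 3·4^n ≥ 20n^3 for all n ≥ 5.
Base step (n = 5): 3·4^n = 3072 and 20n^3 = 2500, so 3072 ≥ 2500.
For the inductive step, assume it holds for an arbitrary j ≥ 5, so 3·4^j ≥ 20j^3.
Then 3·4^(j + 1) = 4·(3·4^j) ≥ 4·(20j^3).
Also, for j ≥ 5 we have 4·(20j^3) ≥ 20(j+1)^3, since 4 ≥ (1 + 1/j)^3 for all j ≥ 5.
Combining, 3·4^(j + 1) ≥ 20(j+1)^3.
By induction, the statement is established for all n ≥ 5.
Hence the smallest such M is 5.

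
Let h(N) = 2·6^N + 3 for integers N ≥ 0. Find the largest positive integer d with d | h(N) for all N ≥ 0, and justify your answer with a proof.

Computing the first values: h(0) = 5 and h(1) = 15; gcd(5, 15) = 5, so d ≤ 5.
We prove 5 | 2·6^N + 3 for all N ≥ 0 by induction on N.
For the base case N = 0: h(0) = 5 = 5·(1), so 5 | h(0).
Suppose the result is true for N = m, i.e. 5 | h(m). Then
h(m+1) = 2·6^(m+1) + 3 = 6·(2·6^m + 3) - 15 = 6·h(m) - 15. The first term is divisible by 5 by the inductive hypothesis, and -15 is divisible by 5. Hence 5 | h(m+1).
By induction, the statement is established for all N ≥ 0.
Therefore the largest such d is 5.

d = 5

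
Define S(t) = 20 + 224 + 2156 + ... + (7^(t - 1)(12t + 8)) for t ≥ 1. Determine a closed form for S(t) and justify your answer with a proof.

S(t) = 7^t(2t + 1) - 1

We claim S(t) = 7^t(2t + 1) - 1 for all t ≥ 1.
Base step (t = 1): S(1) = 20, and the closed form gives 20. They agree.
Inductive step: suppose the statement holds for some r ≥ 1, so S(r) = 7^r(2r + 1) - 1.
Then S(r+1) = S(r) + (7^r(12r + 20)) = (7^r(2r + 1) - 1) + (7^r(12r + 20)).
Simplifying, S(r+1) = 14·7^r·r + 21·7^r - 1 = 7^(r+1)(2(r+1) + 1) - 1,
which is the closed form with t = r+1.
This completes the induction.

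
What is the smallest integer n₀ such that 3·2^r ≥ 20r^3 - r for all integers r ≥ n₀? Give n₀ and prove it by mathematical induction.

At r = 14: 49152 < 54866, so the inequality fails and n₀ ≥ 15. We prove 3·2^r ≥ 20r^3 - r for all r ≥ 15.
When r = 15: 3·2^r = 98304 and 20r^3 - r = 67485, so 98304 ≥ 67485.
Inductive step: assume the claim holds for r = p, so 3·2^p ≥ 20p^3 - p.
Then 3·2^(p + 1) = 2·(3·2^p) ≥ 2·(20p^3 - p).
Also, for p ≥ 15 we have 2·(20p^3 - p) ≥ 20(p+1)^3 - (p+1), since 2·(20p^3 - p) − (20(p+1)^3 - (p+1)) = 20p^3 - 60p^2 - 61p - 19, which is nonnegative for all p ≥ 15.
Combining, 3·2^(p + 1) ≥ 20(p+1)^3 - (p+1).
Hence, by induction on r, the claim holds for every r ≥ 15.
Hence the smallest such n₀ is 15.

n₀ = 15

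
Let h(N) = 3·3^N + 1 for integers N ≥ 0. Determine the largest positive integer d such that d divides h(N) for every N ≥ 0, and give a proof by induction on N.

d = 2

Computing the first values: h(0) = 4 and h(1) = 10; gcd(4, 10) = 2, so d ≤ 2.
We prove 2 | 3·3^N + 1 for all N ≥ 0 by induction on N.
When N = 0: h(0) = 4 = 2·(2), so 2 | h(0).
For the inductive step, assume it holds for an arbitrary m ≥ 0, i.e. 2 | h(m). Then
h(m+1) = 3·3^(m+1) + 1 = 3·(3·3^m + 1) - 2 = 3·h(m) - 2. The first term is divisible by 2 by the inductive hypothesis, and -2 is divisible by 2. Hence 2 | h(m+1).
By induction, the statement is established for all N ≥ 0.
Therefore the largest such d is 2.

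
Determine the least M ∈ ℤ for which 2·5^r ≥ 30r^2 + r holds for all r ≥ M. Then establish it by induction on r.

At r = 3: 250 < 273, so the inequality fails and M ≥ 4. We prove 2·5^r ≥ 30r^2 + r for all r ≥ 4.
When r = 4: 2·5^r = 1250 and 30r^2 + r = 484, so 1250 ≥ 484.
Suppose the result is true for r = m, so 2·5^m ≥ 30m^2 + m.
Then 2·5^(m + 1) = 5·(2·5^m) ≥ 5·(30m^2 + m).
Also, for m ≥ 4 we have 5·(30m^2 + m) ≥ 30(m+1)^2 + (m+1), since 5·(30m^2 + m) − (30(m+1)^2 + (m+1)) = 120m^2 - 56m - 31, which is nonnegative for all m ≥ 4.
Combining, 2·5^(m + 1) ≥ 30(m+1)^2 + (m+1).
By the principle of mathematical induction, the result holds for all r ≥ 4.
Hence the smallest such M is 4.

M = 4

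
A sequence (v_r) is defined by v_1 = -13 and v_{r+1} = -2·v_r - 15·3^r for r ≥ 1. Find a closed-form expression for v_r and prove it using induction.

v_r = -(-2)^(r + 1) - 3^(r + 1)

Computing the first terms: v_1 = -13, v_2 = -19, v_3 = -97. This suggests v_r = -(-2)^(r + 1) - 3^(r + 1).
When r = 1: the formula gives -13 = -13 = v_1.
Inductive step: assume the claim holds for r = j, so v_j = -(-2)^(j + 1) - 3^(j + 1).
Then v_{j+1} = -2·v_j - 15·3^j = -2·(-(-2)^(j + 1) - 3^(j + 1)) - 15·3^j = -(-2)^(j + 2) - 3^(j + 2) = -(-2)^((j+1) + 1) - 3^((j+1) + 1),
which is the claimed formula at r = j+1.
By induction, the statement is established for all r ≥ 1.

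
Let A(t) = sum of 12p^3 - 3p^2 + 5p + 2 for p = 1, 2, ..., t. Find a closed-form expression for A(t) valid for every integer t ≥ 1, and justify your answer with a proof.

A(t) = t(3t^3 + 5t^2 + 4t + 4)

We claim A(t) = t(3t^3 + 5t^2 + 4t + 4) for all t ≥ 1.
Base step (t = 1): A(1) = 16, and the closed form gives 16. They agree.
Inductive step: assume the claim holds for t = p, so A(p) = p(3p^3 + 5p^2 + 4p + 4).
Then A(p+1) = A(p) + (12p^3 + 33p^2 + 35p + 16) = (p(3p^3 + 5p^2 + 4p + 4)) + (12p^3 + 33p^2 + 35p + 16).
Simplifying, A(p+1) = (p + 1)(3p^3 + 14p^2 + 23p + 16) = (p+1)(3(p+1)^3 + 5(p+1)^2 + 4(p+1) + 4),
which is the closed form with t = p+1.
By the principle of mathematical induction, the result holds for all t ≥ 1.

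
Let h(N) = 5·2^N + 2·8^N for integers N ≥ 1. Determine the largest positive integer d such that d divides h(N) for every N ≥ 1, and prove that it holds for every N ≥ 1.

d = 2

Computing the first values: h(1) = 26 and h(2) = 148; gcd(26, 148) = 2, so d ≤ 2.
We prove 2 | 5·2^N + 2·8^N for all N ≥ 1 by induction on N.
Base step (N = 1): h(1) = 26 = 2·(13), so 2 | h(1).
Suppose the result is true for N = i, i.e. 2 | h(i). Then
h(i+1) − 8·h(i) = (5·2^(i+1) + 2·8^(i+1)) − 8·(5·2^i + 2·8^i) = (5)·2^i·(2 − 8) = (-30)·2^i. Since 2 | h(i) by the inductive hypothesis, 2 | 8·h(i); and 2 | -30 since -30 = 2·-15. Therefore 2 | h(i+1).
This completes the induction.
Therefore the largest such d is 2.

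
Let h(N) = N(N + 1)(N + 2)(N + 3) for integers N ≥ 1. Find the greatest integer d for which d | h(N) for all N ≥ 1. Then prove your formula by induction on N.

d = 24

Computing the first values: h(1) = 24 and h(2) = 120; gcd(24, 120) = 24, so d ≤ 24.
We prove 24 | N(N + 1)(N + 2)(N + 3) for all N ≥ 1 by induction on N.
Base case (N = 1): h(1) = 24 = 24·(1), so 24 | h(1).
Suppose the result is true for N = m, i.e. 24 | h(m). Then
h(m+1) − h(m) = (m+1)·(m+2)·(m+3)·(m+4) − m·(m+1)·(m+2)·(m+3) = (m+1)·(m+2)·(m+3)·[(m+4) − m] = 4·(m+1)·(m+2)·(m+3). The product of 3 consecutive integers is divisible by (3)! = 6, so h(m+1) − h(m) is divisible by 4·6 = 24. By the inductive hypothesis 24 | h(m), hence 24 | h(m+1).
By the principle of mathematical induction, the result holds for all N ≥ 1.
Therefore the largest such d is 24.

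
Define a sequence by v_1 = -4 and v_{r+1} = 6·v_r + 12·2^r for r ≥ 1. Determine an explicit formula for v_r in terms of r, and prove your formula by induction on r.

v_r = -3·2^r + 2·6^(r - 1)

Computing the first terms: v_1 = -4, v_2 = 0, v_3 = 48. This suggests v_r = -3·2^r + 2·6^(r - 1).
When r = 1: the formula gives -4 = -4 = v_1.
Inductive step: assume the claim holds for r = k, so v_k = -3·2^k + 2·6^(k - 1).
Then v_{k+1} = 6·v_k + 12·2^k = 6·(-3·2^k + 2·6^(k - 1)) + 12·2^k = -3·2^(k + 1) + 2·6^k = -3·2^(k+1) + 2·6^((k+1) - 1),
which is the claimed formula at r = k+1.
This completes the induction.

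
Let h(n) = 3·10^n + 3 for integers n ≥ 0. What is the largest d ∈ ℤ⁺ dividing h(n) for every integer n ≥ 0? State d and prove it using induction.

Computing the first values: h(0) = 6 and h(1) = 33; gcd(6, 33) = 3, so d ≤ 3.
We prove 3 | 3·10^n + 3 for all n ≥ 0 by induction on n.
Base case (n = 0): h(0) = 6 = 3·(2), so 3 | h(0).
For the inductive step, assume it holds for an arbitrary i ≥ 0, i.e. 3 | h(i). Then
h(i+1) = 3·10^(i+1) + 3 = 10·(3·10^i + 3) - 27 = 10·h(i) - 27. The first term is divisible by 3 by the inductive hypothesis, and -27 is divisible by 3. Hence 3 | h(i+1).
By the principle of mathematical induction, the result holds for all n ≥ 0.
Therefore the largest such d is 3.

d = 3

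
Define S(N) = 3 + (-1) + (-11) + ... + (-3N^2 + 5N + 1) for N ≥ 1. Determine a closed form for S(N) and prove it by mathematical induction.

S(N) = -N(N^2 - N - 3)

We claim S(N) = -N(N^2 - N - 3) for all N ≥ 1.
For the base case N = 1: S(1) = 3, and the closed form gives 3. They agree.
For the inductive step, assume it holds for an arbitrary j ≥ 1, so S(j) = j(-j^2 + j + 3).
Then S(j+1) = S(j) + (-3j^2 - j + 3) = (j(-j^2 + j + 3)) + (-3j^2 - j + 3).
Simplifying, S(j+1) = -(j + 1)(j^2 + j - 3) = -(j+1)((j+1)^2 - (j+1) - 3),
which is the closed form with N = j+1.
By induction, the statement is established for all N ≥ 1.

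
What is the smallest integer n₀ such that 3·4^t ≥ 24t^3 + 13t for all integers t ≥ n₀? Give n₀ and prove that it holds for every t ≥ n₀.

At t = 4: 768 < 1588, so the inequality fails and n₀ ≥ 5. We prove 3·4^t ≥ 24t^3 + 13t for all t ≥ 5.
For the base case t = 5: 3·4^t = 3072 and 24t^3 + 13t = 3065, so 3072 ≥ 3065.
Inductive step: suppose the statement holds for some i ≥ 5, so 3·4^i ≥ 24i^3 + 13i.
Then 3·4^(i + 1) = 4·(3·4^i) ≥ 4·(24i^3 + 13i).
Also, for i ≥ 5 we have 4·(24i^3 + 13i) ≥ 24(i+1)^3 + 13(i+1), since 4·(24i^3 + 13i) − (24(i+1)^3 + 13(i+1)) = 72i^3 - 72i^2 - 33i - 37, which is nonnegative for all i ≥ 5.
Combining, 3·4^(i + 1) ≥ 24(i+1)^3 + 13(i+1).
Hence, by induction on t, the claim holds for every t ≥ 5.
Hence the smallest such n₀ is 5.

n₀ = 5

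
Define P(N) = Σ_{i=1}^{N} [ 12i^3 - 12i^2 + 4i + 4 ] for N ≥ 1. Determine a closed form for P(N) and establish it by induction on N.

P(N) = N(3N^3 + 2N^2 - N + 4)

We claim P(N) = N(3N^3 + 2N^2 - N + 4) for all N ≥ 1.
When N = 1: P(1) = 8, and the closed form gives 8. They agree.
Suppose the result is true for N = i, so P(i) = i(3i^3 + 2i^2 - i + 4).
Then P(i+1) = P(i) + (12i^3 + 24i^2 + 16i + 8) = (i(3i^3 + 2i^2 - i + 4)) + (12i^3 + 24i^2 + 16i + 8).
Simplifying, P(i+1) = (i + 1)(3i^3 + 11i^2 + 12i + 8) = (i+1)(3(i+1)^3 + 2(i+1)^2 - (i+1) + 4),
which is the closed form with N = i+1.
Hence, by induction on N, the claim holds for every N ≥ 1.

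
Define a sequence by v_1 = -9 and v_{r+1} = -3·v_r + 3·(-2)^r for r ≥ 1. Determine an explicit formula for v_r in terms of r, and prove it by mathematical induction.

v_r = 3(-2)^r + (-3)^r

Computing the first terms: v_1 = -9, v_2 = 21, v_3 = -51. This suggests v_r = 3(-2)^r + (-3)^r.
Base case (r = 1): the formula gives -9 = -9 = v_1.
Inductive step: assume the claim holds for r = p, so v_p = 3(-2)^p + (-3)^p.
Then v_{p+1} = -3·v_p + 3·(-2)^p = -3·(3(-2)^p + (-3)^p) + 3·(-2)^p = 3(-2)^(p + 1) + (-3)^(p + 1),
which is the claimed formula at r = p+1.
This completes the induction.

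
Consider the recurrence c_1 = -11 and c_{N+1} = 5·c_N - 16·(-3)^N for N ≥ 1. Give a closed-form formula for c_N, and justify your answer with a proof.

Computing the first terms: c_1 = -11, c_2 = -7, c_3 = -179. This suggests c_N = 2(-3)^N - 5^N.
For the base case N = 1: the formula gives -11 = -11 = c_1.
For the inductive step, assume it holds for an arbitrary i ≥ 1, so c_i = 2(-3)^i - 5^i.
Then c_{i+1} = 5·c_i - 16·(-3)^i = 5·(2(-3)^i - 5^i) - 16·(-3)^i = 2(-3)^(i + 1) - 5^(i + 1),
which is the claimed formula at N = i+1.
This completes the induction.

c_N = 2(-3)^N - 5^N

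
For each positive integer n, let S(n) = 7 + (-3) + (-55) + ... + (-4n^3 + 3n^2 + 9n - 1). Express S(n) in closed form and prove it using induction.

We claim S(n) = -n(n^3 + n^2 - 5n - 4) for all n ≥ 1.
When n = 1: S(1) = 7, and the closed form gives 7. They agree.
Suppose the result is true for n = i, so S(i) = i(-i^3 - i^2 + 5i + 4).
Then S(i+1) = S(i) + (-4i^3 - 9i^2 + 3i + 7) = (i(-i^3 - i^2 + 5i + 4)) + (-4i^3 - 9i^2 + 3i + 7).
Simplifying, S(i+1) = -(i + 1)(i^3 + 4i^2 - 7) = -(i+1)((i+1)^3 + (i+1)^2 - 5(i+1) - 4),
which is the closed form with n = i+1.
Hence, by induction on n, the claim holds for every n ≥ 1.

S(n) = -n(n^3 + n^2 - 5n - 4)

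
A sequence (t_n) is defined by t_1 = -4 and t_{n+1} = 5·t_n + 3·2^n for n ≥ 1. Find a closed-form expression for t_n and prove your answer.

t_n = -2^n - 2·5^(n - 1)

Computing the first terms: t_1 = -4, t_2 = -14, t_3 = -58. This suggests t_n = -2^n - 2·5^(n - 1).
When n = 1: the formula gives -4 = -4 = t_1.
For the inductive step, assume it holds for an arbitrary r ≥ 1, so t_r = -2^r - 2·5^(r - 1).
Then t_{r+1} = 5·t_r + 3·2^r = 5·(-2^r - 2·5^(r - 1)) + 3·2^r = -2^(r + 1) - 2·5^r = -2^(r+1) - 2·5^((r+1) - 1),
which is the claimed formula at n = r+1.
This completes the induction.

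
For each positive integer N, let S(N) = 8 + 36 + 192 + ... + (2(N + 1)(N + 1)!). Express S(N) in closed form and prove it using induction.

S(N) = 2(N + 2)! - 4

We claim S(N) = 2(N + 2)! - 4 for all N ≥ 1.
Base step (N = 1): S(1) = 8, and the closed form gives 8. They agree.
Inductive step: suppose the statement holds for some j ≥ 1, so S(j) = 2(j + 2)! - 4.
Then S(j+1) = S(j) + (2(j + 2)(j + 2)!) = (2(j + 2)! - 4) + (2(j + 2)(j + 2)!).
Simplifying, S(j+1) = 2((j+1) + 2)! - 4,
which is the closed form with N = j+1.
By induction, the statement is established for all N ≥ 1.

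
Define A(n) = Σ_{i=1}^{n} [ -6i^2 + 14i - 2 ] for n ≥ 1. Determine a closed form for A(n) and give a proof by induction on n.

We claim A(n) = -2n(n^2 - 2n - 2) for all n ≥ 1.
When n = 1: A(1) = 6, and the closed form gives 6. They agree.
Inductive step: assume the claim holds for n = i, so A(i) = 2i(-i^2 + 2i + 2).
Then A(i+1) = A(i) + (-6i^2 + 2i + 6) = (2i(-i^2 + 2i + 2)) + (-6i^2 + 2i + 6).
Simplifying, A(i+1) = -2(i + 1)(i^2 - 3) = -2(i+1)((i+1)^2 - 2(i+1) - 2),
which is the closed form with n = i+1.
This completes the induction.

A(n) = -2n(n^2 - 2n - 2)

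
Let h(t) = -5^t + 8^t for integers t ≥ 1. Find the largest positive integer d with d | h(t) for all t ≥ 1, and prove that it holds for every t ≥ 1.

d = 3

Computing the first values: h(1) = 3 and h(2) = 39; gcd(3, 39) = 3, so d ≤ 3.
We prove 3 | -5^t + 8^t for all t ≥ 1 by induction on t.
Base case (t = 1): h(1) = 3 = 3·(1), so 3 | h(1).
Inductive step: assume the claim holds for t = i, i.e. 3 | h(i). Then
8^{i+1} − 5^{i+1} = 8·8^i − 5·5^i = 8·(8^i − 5^i) + (3)·5^i. The first term is divisible by 3 by the inductive hypothesis, and the second term (3)·5^i is divisible by 3 since 3 | 3. Hence 3 | h(i+1).
This completes the induction.
Therefore the largest such d is 3.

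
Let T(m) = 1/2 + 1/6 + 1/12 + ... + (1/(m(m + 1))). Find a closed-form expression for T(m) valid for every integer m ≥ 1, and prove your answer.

We claim T(m) = m/(m + 1) for all m ≥ 1.
When m = 1: T(1) = 1/2, and the closed form gives 1/2. They agree.
Inductive step: suppose the statement holds for some p ≥ 1, so T(p) = p/(p + 1).
Then T(p+1) = T(p) + (1/((p + 1)(p + 2))) = (p/(p + 1)) + (1/((p + 1)(p + 2))).
Simplifying, T(p+1) = (p + 1)/(p + 2) = (p+1)/((p+1) + 1),
which is the closed form with m = p+1.
By the principle of mathematical induction, the result holds for all m ≥ 1.

T(m) = m/(m + 1)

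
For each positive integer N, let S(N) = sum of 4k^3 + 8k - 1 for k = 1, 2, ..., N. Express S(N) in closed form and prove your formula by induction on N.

We claim S(N) = N(N^3 + 2N^2 + 5N + 3) for all N ≥ 1.
When N = 1: S(1) = 11, and the closed form gives 11. They agree.
Inductive step: suppose the statement holds for some k ≥ 1, so S(k) = k(k^3 + 2k^2 + 5k + 3).
Then S(k+1) = S(k) + (8k + 4(k + 1)^3 + 7) = (k(k^3 + 2k^2 + 5k + 3)) + (8k + 4(k + 1)^3 + 7).
Simplifying, S(k+1) = (k + 1)(k^3 + 5k^2 + 12k + 11) = (k+1)((k+1)^3 + 2(k+1)^2 + 5(k+1) + 3),
which is the closed form with N = k+1.
Hence, by induction on N, the claim holds for every N ≥ 1.

S(N) = N(N^3 + 2N^2 + 5N + 3)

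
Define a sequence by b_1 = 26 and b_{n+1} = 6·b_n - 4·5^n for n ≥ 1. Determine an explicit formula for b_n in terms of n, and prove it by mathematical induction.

b_n = 4·5^n + 6^n

Computing the first terms: b_1 = 26, b_2 = 136, b_3 = 716. This suggests b_n = 4·5^n + 6^n.
Base step (n = 1): the formula gives 26 = 26 = b_1.
For the inductive step, assume it holds for an arbitrary j ≥ 1, so b_j = 4·5^j + 6^j.
Then b_{j+1} = 6·b_j - 4·5^j = 6·(4·5^j + 6^j) - 4·5^j = 4·5^(j + 1) + 6^(j + 1),
which is the claimed formula at n = j+1.
By the principle of mathematical induction, the result holds for all n ≥ 1.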